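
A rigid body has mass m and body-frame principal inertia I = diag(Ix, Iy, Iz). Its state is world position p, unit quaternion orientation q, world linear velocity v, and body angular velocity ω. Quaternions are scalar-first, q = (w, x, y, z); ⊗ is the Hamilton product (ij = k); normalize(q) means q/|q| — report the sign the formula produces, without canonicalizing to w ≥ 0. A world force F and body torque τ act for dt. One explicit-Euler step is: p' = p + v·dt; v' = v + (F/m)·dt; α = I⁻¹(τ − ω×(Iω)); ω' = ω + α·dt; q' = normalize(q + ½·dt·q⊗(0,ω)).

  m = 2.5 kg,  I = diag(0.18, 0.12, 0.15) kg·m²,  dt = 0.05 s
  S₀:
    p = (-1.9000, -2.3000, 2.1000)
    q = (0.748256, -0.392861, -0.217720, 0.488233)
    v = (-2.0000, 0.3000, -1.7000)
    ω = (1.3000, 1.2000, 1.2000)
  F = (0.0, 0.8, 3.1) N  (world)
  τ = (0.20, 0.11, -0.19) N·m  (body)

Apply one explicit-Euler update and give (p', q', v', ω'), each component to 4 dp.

p' = (-2.0000, -2.2850, 2.0150)
q' = (0.7518, -0.3892, -0.1674, 0.5052)
v' = (-2.0000, 0.3160, -1.6380)
ω' = (1.3436, 1.2263, 1.1679)

linear accel F/m = (0.0000, 0.3200, 1.2400)
new position p' = (-2.0000, -2.2850, 2.0150)
v + (F/m)dt = (-2.0000, 0.3160, -1.6380)
gyro term ω×Iω = (0.0432, 0.0468, -0.0936)
angular accel α = (0.8711, 0.5267, -0.6427)
new body rate ω' = (1.3436, 1.2263, 1.1679)
q⊗(0,ω) = (0.1861037, 0.1255892, 2.0040433, 0.7095100)
q + ½dt·q⊗(0,ω), renormalized = (0.7518, -0.3892, -0.1674, 0.5052)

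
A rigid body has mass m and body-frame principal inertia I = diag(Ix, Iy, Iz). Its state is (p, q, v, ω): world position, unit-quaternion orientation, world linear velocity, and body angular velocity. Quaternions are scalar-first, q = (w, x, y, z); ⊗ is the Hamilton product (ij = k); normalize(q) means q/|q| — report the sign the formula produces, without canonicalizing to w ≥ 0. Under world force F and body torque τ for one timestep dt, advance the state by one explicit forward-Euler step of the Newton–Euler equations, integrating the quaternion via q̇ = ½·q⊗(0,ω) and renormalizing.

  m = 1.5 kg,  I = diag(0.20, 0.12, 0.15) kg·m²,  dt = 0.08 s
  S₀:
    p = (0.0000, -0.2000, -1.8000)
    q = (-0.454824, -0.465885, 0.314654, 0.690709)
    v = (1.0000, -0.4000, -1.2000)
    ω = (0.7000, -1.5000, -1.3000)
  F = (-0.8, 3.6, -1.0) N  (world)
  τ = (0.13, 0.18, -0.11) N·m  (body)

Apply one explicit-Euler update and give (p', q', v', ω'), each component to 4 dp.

p' = (0.0800, -0.2320, -1.8960)
q' = (-0.3856, -0.4519, 0.3359, 0.7309)
v' = (0.9573, -0.2080, -1.2533)
ω' = (0.7286, -1.3497, -1.4035)

angular accel α = (0.3575, 1.8792, -1.2933)
ω' = ω + α·dt = (0.7286, -1.3497, -1.4035)
Hamilton product q⊗(0,ω) = (1.6960222, 0.3086365, 0.5600818, 1.0698409)
q' = normalize(q + ½dt·q⊗(0,ω)) = (-0.3856, -0.4519, 0.3359, 0.7309)
a = F/m = (-0.5333, 2.4000, -0.6667)
p' = p + v·dt = (0.0800, -0.2320, -1.8960)
new velocity v' = (0.9573, -0.2080, -1.2533)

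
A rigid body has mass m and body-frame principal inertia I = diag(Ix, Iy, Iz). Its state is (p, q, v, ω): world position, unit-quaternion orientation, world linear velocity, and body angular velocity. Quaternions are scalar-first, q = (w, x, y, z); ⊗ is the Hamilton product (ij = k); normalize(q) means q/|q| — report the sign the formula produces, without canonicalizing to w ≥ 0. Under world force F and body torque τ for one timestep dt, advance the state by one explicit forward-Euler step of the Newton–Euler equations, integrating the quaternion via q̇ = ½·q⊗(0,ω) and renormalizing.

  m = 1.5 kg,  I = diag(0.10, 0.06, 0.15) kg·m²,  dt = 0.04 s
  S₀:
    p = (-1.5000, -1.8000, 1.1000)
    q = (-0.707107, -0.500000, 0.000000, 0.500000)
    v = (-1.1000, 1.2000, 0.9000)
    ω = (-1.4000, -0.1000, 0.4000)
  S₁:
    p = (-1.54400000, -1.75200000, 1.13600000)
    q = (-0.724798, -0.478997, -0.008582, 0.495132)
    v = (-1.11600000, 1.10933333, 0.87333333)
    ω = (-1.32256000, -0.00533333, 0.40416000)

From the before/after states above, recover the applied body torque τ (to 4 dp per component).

ω₁ − ω₀ = (0.07744000, 0.09466667, 0.00416000)
gyro term ω₀×Iω₀ = (-0.0036, 0.0280, -0.0056)
τ = I·(Δω/dt) + ω₀×(Iω₀) = (0.1900, 0.1700, 0.0100)

τ = (0.1900, 0.1700, 0.0100)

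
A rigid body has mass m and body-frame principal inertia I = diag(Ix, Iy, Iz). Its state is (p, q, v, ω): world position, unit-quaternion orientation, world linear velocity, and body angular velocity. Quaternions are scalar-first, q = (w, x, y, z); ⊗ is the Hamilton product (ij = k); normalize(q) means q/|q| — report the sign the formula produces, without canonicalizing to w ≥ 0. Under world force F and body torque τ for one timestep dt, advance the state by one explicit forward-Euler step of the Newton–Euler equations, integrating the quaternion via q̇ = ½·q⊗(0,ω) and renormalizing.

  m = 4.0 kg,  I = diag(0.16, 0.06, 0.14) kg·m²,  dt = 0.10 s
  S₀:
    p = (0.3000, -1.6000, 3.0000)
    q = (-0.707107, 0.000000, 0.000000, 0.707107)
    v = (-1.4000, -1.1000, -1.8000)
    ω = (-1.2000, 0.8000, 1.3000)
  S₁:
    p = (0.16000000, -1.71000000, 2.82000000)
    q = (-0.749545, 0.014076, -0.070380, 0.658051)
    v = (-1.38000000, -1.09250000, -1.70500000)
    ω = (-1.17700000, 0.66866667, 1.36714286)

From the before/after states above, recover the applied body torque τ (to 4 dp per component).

ω₁ − ω₀ = (0.02300000, -0.13133333, 0.06714286)
ω₀×(Iω₀) = (0.0832, -0.0312, 0.0960)
applied torque τ = (0.1200, -0.1100, 0.1900)

τ = (0.1200, -0.1100, 0.1900)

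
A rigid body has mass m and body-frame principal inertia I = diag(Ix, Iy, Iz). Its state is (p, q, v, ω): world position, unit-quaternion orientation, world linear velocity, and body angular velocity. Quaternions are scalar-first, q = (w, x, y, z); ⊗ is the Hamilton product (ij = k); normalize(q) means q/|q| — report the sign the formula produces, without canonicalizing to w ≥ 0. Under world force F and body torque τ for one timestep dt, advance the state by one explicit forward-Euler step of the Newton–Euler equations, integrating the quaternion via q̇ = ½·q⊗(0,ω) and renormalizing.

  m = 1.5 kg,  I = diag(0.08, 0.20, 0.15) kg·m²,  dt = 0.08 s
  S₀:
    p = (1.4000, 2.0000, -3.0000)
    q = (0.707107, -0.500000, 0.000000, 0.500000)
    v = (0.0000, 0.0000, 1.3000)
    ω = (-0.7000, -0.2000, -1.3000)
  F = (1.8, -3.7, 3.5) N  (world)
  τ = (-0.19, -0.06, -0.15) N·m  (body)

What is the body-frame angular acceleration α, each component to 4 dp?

α = (-2.2125, 0.0185, -1.1120)

gyro term ω×Iω = (-0.0130, -0.0637, 0.0168)
angular accel α = (-2.2125, 0.0185, -1.1120)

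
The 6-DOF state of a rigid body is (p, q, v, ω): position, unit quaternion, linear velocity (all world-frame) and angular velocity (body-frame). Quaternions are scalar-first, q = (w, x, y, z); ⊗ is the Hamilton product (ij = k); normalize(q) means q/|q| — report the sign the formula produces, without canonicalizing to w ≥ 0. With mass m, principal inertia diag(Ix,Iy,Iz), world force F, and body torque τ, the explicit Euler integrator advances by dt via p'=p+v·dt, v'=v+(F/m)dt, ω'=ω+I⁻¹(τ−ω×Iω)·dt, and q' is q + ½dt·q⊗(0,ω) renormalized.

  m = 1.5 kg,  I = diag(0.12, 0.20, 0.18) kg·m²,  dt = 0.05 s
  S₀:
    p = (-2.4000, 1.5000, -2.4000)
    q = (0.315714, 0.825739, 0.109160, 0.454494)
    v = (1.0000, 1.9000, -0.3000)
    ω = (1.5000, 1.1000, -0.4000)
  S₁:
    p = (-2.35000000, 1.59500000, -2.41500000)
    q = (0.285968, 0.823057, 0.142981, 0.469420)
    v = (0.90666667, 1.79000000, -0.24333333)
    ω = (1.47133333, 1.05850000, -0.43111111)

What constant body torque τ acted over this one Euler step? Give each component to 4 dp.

τ = (-0.0600, -0.1300, 0.0200)

rate change Δω = (-0.02866667, -0.04150000, -0.03111111)
I·α + gyro = (-0.0600, -0.1300, 0.0200)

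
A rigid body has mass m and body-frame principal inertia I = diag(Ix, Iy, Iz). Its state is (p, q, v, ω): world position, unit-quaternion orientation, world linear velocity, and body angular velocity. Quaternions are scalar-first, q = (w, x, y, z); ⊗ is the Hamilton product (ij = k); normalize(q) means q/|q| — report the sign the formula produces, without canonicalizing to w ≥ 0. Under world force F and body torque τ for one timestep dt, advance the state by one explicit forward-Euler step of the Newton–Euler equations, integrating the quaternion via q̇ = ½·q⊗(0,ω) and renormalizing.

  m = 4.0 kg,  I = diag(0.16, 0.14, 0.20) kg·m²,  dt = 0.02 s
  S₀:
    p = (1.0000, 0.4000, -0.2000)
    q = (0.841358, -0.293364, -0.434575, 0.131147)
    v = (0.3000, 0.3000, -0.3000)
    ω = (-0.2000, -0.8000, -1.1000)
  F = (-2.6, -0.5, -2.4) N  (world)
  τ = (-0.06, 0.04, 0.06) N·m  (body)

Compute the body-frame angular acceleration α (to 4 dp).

gyro term ω×Iω = (0.0528, -0.0088, -0.0032)
α = I⁻¹(τ − ω×Iω) = (-0.7050, 0.3486, 0.3160)

α = (-0.7050, 0.3486, 0.3160)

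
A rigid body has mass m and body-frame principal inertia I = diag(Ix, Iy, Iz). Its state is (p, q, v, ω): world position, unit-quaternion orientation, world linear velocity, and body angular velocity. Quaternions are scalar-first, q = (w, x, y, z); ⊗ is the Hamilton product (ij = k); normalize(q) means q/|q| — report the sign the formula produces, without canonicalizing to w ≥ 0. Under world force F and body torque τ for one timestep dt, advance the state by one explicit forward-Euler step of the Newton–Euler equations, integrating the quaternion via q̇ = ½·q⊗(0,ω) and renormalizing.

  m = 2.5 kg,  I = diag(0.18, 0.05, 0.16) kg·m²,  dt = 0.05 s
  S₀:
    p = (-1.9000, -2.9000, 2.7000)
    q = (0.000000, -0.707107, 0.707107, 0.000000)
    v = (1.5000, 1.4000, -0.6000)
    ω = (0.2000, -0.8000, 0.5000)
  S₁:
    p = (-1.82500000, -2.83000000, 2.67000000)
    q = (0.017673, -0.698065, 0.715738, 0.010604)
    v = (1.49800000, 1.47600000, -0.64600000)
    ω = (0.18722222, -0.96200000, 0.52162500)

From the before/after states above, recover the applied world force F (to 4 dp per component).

v₁ − v₀ = (-0.00200000, 0.07600000, -0.04600000)
m·(v₁−v₀)/dt = (-0.1000, 3.8000, -2.3000)

F = (-0.1000, 3.8000, -2.3000)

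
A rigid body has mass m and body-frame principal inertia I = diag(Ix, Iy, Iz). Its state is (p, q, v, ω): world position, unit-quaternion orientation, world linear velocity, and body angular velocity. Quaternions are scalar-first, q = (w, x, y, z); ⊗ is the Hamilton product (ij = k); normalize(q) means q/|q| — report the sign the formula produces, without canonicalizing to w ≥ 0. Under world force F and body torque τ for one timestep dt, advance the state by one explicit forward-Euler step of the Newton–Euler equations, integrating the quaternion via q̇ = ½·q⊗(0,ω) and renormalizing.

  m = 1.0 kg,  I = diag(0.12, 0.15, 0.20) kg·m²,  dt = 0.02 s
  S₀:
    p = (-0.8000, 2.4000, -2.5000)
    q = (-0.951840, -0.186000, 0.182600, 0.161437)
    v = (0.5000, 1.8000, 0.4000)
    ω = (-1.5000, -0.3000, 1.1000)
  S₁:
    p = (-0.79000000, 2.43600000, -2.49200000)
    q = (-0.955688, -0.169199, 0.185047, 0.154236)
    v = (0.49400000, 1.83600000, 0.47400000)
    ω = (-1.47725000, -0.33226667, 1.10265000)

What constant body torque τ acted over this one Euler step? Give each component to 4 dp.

τ = (0.1200, -0.1100, 0.0400)

rate change Δω = (0.02275000, -0.03226667, 0.00265000)
precession coupling = (-0.0165, 0.1320, 0.0135)
τ = I·(Δω/dt) + ω₀×(Iω₀) = (0.1200, -0.1100, 0.0400)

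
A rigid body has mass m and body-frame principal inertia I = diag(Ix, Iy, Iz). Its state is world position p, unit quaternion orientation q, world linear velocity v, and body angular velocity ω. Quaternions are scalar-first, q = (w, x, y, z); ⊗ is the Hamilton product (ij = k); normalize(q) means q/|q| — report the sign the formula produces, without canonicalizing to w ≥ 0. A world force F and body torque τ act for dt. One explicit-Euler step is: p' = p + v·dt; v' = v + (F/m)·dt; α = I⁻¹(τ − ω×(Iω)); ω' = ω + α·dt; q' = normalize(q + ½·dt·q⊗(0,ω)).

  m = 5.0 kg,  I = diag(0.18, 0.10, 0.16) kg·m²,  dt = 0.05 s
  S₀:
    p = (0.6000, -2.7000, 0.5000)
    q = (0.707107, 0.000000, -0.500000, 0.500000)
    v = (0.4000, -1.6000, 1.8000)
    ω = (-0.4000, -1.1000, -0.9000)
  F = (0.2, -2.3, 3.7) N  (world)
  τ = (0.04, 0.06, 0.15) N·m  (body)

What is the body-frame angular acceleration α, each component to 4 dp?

α = (-0.1078, 0.5280, 1.1575)

precession coupling ω×(Iω) = (0.0594, 0.0072, -0.0352)
(τ − ω×Iω)/I = (-0.1078, 0.5280, 1.1575)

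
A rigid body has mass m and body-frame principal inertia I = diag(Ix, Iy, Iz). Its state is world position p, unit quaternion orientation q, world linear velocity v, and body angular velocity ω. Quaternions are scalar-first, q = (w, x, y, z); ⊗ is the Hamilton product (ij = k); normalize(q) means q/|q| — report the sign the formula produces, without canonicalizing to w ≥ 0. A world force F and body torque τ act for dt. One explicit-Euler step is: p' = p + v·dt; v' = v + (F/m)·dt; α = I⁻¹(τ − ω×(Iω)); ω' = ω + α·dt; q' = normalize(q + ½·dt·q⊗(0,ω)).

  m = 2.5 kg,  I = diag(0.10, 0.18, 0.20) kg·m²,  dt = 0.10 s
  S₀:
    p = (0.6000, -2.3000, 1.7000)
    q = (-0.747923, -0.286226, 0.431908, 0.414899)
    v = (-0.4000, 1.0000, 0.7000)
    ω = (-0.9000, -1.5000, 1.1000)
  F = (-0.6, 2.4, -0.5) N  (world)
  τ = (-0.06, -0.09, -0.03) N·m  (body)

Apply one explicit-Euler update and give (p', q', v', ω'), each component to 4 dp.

p' = (0.5600, -2.2000, 1.7700)
q' = (-0.7473, -0.1967, 0.4825, 0.4125)
v' = (-0.4240, 1.0960, 0.6800)
ω' = (-0.9270, -1.6050, 1.0310)

angular accel α = (-0.2700, -1.0500, -0.6900)
ω' = ω + α·dt = (-0.9270, -1.6050, 1.0310)
2q̇ = q⊗(0,ω) = (-0.0661303, 1.7705780, 1.0633240, -0.0046591)
updated quaternion q' = (-0.7473, -0.1967, 0.4825, 0.4125)
a = F/m = (-0.2400, 0.9600, -0.2000)
p' = p + v·dt = (0.5600, -2.2000, 1.7700)
new velocity v' = (-0.4240, 1.0960, 0.6800)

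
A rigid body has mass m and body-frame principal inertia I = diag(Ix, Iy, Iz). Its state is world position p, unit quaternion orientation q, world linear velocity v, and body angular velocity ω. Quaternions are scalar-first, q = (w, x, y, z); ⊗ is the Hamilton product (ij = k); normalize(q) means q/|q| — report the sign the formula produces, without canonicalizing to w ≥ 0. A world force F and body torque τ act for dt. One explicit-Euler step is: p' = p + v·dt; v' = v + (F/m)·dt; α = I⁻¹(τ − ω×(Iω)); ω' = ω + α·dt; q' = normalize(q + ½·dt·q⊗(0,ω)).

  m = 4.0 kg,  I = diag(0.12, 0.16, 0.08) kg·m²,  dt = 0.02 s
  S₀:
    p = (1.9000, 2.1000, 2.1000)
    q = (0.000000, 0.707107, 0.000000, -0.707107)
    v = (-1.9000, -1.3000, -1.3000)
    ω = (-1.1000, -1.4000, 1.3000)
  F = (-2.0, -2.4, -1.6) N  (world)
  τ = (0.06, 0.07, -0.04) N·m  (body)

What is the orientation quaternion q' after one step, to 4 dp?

q' = (0.0170, 0.6970, -0.0014, -0.7168)

q⊗(0,ω) = (1.6970568, -0.9899498, -0.1414214, -0.9899498)
q + ½dt·q⊗(0,ω), renormalized = (0.0170, 0.6970, -0.0014, -0.7168)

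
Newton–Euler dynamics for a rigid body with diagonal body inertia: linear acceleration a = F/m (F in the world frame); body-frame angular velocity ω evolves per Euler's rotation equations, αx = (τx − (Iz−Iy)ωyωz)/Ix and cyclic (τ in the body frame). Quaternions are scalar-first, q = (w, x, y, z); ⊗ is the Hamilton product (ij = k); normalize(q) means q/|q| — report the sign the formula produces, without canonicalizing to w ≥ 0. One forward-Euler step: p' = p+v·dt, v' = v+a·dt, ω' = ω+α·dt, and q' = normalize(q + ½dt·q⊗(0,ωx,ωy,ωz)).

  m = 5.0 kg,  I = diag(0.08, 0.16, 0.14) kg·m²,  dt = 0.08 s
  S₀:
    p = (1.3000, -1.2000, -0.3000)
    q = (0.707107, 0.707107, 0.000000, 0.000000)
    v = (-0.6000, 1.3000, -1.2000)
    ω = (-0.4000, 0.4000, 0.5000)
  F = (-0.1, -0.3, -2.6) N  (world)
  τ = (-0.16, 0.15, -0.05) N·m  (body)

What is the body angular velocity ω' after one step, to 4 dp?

(τ − ω×Iω)/I = (-1.9500, 0.8625, -0.2657)
new body rate ω' = (-0.5560, 0.4690, 0.4787)

ω' = (-0.5560, 0.4690, 0.4787)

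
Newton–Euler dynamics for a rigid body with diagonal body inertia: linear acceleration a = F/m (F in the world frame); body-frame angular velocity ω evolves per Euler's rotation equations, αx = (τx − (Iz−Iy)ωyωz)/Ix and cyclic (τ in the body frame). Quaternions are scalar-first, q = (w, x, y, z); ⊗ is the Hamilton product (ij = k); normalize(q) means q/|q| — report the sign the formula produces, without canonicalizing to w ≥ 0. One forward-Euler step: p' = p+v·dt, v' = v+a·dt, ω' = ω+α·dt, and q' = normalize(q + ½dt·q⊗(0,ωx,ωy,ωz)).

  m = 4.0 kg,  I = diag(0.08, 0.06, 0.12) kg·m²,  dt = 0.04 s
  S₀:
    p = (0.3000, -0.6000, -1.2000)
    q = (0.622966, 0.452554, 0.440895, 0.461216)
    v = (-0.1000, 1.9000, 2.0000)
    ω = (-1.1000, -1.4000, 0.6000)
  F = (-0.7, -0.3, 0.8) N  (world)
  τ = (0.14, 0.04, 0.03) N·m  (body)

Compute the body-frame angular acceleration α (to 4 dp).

α = (2.3800, 0.2267, 0.5067)

precession coupling ω×(Iω) = (-0.0504, 0.0264, -0.0308)
α = I⁻¹(τ − ω×Iω) = (2.3800, 0.2267, 0.5067)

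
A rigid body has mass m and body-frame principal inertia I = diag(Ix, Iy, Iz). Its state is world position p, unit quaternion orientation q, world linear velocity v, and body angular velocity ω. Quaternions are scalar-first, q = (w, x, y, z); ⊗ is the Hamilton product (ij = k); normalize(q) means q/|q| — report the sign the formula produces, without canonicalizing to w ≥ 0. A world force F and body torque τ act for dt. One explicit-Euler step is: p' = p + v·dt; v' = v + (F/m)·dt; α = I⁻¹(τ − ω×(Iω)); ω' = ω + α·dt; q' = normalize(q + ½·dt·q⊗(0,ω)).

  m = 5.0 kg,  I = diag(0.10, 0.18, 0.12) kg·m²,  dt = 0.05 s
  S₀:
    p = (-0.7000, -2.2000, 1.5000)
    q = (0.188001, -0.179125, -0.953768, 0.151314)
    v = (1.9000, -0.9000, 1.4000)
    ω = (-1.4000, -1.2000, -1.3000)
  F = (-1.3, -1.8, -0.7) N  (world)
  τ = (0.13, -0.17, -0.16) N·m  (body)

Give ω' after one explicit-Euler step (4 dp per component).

ω' = (-1.2882, -1.2371, -1.4227)

α = I⁻¹(τ − ω×Iω) = (2.2360, -0.7422, -2.4533)
ω' = ω + α·dt = (-1.2882, -1.2371, -1.4227)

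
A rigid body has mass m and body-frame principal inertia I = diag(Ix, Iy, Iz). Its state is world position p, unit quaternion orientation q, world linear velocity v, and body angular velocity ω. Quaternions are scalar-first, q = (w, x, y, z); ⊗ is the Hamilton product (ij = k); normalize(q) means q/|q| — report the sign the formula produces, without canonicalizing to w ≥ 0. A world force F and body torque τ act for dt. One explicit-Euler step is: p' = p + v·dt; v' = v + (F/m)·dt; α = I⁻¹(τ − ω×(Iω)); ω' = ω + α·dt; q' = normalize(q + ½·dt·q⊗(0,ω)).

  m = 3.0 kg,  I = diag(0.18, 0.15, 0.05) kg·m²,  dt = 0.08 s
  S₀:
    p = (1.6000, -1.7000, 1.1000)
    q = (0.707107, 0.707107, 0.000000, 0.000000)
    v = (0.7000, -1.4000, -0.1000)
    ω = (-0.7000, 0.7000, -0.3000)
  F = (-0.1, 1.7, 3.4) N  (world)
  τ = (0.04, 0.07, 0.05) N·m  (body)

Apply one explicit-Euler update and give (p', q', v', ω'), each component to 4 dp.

p' = (1.6560, -1.8120, 1.0920)
q' = (0.7263, 0.6867, 0.0283, 0.0113)
v' = (0.6973, -1.3547, -0.0093)
ω' = (-0.6916, 0.7228, -0.2435)

linear accel F/m = (-0.0333, 0.5667, 1.1333)
new position p' = (1.6560, -1.8120, 1.0920)
v' = v + a·dt = (0.6973, -1.3547, -0.0093)
angular accel α = (0.1056, 0.2847, 0.7060)
ω' = ω + α·dt = (-0.6916, 0.7228, -0.2435)
2q̇ = q⊗(0,ω) = (0.4949749, -0.4949749, 0.7071070, 0.2828428)
q + ½dt·q⊗(0,ω), renormalized = (0.7263, 0.6867, 0.0283, 0.0113)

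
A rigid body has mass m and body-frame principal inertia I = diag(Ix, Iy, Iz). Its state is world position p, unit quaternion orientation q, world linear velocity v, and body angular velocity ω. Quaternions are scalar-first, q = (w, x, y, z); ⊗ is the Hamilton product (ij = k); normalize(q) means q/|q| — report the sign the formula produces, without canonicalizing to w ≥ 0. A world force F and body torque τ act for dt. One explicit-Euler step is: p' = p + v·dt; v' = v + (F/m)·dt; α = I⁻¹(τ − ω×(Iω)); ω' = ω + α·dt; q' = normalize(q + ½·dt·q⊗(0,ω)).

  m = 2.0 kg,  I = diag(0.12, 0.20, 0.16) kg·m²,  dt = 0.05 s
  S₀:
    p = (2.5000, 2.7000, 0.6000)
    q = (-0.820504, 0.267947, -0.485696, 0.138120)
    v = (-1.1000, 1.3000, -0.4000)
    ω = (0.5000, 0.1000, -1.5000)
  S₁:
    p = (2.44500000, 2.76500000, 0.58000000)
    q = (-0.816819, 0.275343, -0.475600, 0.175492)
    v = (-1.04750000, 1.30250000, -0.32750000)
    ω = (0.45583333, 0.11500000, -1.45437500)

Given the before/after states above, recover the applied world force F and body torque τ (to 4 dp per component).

F = (2.1000, 0.1000, 2.9000)
τ = (-0.1000, 0.0900, 0.1500)

Δω = ω₁−ω₀ = (-0.04416667, 0.01500000, 0.04562500)
ω₀×(Iω₀) = (0.0060, 0.0300, 0.0040)
applied torque τ = (-0.1000, 0.0900, 0.1500)
Δv = v₁−v₀ = (0.05250000, 0.00250000, 0.07250000)
applied force F = (2.1000, 0.1000, 2.9000)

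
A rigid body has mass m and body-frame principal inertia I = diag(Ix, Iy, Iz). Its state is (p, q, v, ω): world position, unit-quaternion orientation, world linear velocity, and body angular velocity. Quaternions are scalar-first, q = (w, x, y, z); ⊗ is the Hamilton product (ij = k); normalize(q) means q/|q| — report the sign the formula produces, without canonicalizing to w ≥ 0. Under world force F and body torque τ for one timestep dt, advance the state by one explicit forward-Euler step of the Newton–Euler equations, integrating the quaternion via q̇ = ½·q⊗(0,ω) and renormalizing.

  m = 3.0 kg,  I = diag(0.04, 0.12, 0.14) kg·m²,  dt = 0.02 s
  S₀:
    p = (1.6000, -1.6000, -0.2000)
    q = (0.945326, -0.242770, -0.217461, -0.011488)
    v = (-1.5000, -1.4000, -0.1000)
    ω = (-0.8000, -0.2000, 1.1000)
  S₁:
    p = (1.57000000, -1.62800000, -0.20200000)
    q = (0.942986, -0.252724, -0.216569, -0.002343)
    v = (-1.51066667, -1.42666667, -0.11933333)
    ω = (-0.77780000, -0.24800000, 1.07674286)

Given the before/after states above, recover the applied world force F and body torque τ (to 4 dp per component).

ω₁ − ω₀ = (0.02220000, -0.04800000, -0.02325714)
gyro term ω₀×Iω₀ = (-0.0044, 0.0880, 0.0128)
τ = I·(Δω/dt) + ω₀×(Iω₀) = (0.0400, -0.2000, -0.1500)
Δv = v₁−v₀ = (-0.01066667, -0.02666667, -0.01933333)
applied force F = (-1.6000, -4.0000, -2.9000)

F = (-1.6000, -4.0000, -2.9000)
τ = (0.0400, -0.2000, -0.1500)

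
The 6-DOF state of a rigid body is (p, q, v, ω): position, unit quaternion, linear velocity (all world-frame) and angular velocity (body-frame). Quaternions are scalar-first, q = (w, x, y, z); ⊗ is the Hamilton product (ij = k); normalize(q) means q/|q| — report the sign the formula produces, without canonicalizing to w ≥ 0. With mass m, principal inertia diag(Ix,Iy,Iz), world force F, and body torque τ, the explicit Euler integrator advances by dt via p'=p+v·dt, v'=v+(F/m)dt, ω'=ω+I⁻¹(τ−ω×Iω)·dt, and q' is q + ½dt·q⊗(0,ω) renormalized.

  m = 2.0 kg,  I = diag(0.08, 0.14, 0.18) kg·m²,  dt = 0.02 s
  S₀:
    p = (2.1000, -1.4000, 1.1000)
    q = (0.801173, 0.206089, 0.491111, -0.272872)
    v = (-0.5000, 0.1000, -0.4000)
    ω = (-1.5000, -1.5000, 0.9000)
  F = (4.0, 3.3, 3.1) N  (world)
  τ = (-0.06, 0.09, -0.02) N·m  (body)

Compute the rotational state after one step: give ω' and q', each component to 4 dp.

(τ − ω×Iω)/I = (-0.0750, -0.3214, -0.8611)
ω' = ω + α·dt = (-1.5015, -1.5064, 0.8828)
q⊗(0,ω) = (1.2913848, -1.1690676, -0.9779316, 1.1485887)
updated quaternion q' = (0.8139, 0.1943, 0.4812, -0.2613)

ω' = (-1.5015, -1.5064, 0.8828)
q' = (0.8139, 0.1943, 0.4812, -0.2613)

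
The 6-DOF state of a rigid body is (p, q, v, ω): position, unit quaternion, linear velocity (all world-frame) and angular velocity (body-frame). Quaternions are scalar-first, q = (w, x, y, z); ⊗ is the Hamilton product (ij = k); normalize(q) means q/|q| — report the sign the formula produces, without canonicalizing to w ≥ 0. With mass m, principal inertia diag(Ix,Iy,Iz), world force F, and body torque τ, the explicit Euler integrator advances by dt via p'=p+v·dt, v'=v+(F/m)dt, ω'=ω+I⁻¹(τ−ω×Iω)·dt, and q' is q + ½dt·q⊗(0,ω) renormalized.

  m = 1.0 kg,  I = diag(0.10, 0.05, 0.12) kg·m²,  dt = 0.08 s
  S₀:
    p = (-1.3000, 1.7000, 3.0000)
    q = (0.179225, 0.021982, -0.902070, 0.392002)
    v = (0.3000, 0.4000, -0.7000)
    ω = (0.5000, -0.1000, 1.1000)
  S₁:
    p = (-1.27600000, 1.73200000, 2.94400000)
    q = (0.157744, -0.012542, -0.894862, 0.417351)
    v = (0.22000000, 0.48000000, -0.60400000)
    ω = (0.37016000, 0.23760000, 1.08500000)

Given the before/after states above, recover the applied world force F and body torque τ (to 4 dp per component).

rate change Δω = (-0.12984000, 0.33760000, -0.01500000)
precession coupling = (-0.0077, -0.0110, 0.0025)
applied torque τ = (-0.1700, 0.2000, -0.0200)
velocity change Δv = (-0.08000000, 0.08000000, 0.09600000)
F = m·Δv/dt = (-1.0000, 1.0000, 1.2000)

F = (-1.0000, 1.0000, 1.2000)
τ = (-0.1700, 0.2000, -0.0200)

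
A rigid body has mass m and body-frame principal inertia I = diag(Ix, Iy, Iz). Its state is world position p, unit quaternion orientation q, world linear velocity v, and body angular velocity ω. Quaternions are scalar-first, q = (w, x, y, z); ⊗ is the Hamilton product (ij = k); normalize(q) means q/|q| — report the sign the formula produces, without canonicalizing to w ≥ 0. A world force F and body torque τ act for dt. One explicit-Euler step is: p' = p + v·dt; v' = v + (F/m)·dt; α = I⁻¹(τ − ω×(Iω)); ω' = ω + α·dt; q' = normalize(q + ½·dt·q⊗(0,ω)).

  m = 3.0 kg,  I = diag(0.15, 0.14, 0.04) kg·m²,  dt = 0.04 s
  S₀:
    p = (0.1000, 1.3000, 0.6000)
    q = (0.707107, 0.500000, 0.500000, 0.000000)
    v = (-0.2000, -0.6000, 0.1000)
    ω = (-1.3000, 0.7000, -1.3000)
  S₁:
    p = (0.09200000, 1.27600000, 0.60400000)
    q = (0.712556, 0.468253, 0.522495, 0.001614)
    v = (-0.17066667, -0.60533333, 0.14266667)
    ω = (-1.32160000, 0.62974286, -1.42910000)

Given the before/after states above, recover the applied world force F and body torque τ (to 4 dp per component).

rate change Δω = (-0.02160000, -0.07025714, -0.12910000)
applied torque τ = (0.0100, -0.0600, -0.1200)
velocity change Δv = (0.02933333, -0.00533333, 0.04266667)
applied force F = (2.2000, -0.4000, 3.2000)

F = (2.2000, -0.4000, 3.2000)
τ = (0.0100, -0.0600, -0.1200)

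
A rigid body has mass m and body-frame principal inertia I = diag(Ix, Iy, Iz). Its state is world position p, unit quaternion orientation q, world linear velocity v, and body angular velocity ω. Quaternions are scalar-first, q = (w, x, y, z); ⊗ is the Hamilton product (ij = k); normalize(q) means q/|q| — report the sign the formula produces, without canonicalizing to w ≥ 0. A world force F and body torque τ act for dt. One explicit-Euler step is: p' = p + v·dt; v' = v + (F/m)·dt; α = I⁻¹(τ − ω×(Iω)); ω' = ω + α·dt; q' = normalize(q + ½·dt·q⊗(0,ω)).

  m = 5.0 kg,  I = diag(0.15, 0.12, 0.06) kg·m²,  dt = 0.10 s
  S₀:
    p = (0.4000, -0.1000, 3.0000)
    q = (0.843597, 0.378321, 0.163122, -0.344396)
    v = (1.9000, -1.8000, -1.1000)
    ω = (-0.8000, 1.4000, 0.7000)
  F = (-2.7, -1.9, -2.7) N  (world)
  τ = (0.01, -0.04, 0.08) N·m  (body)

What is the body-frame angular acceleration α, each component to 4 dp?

α = (0.4587, 0.0867, 0.7733)

gyro term ω×Iω = (-0.0588, -0.0504, 0.0336)
α = I⁻¹(τ − ω×Iω) = (0.4587, 0.0867, 0.7733)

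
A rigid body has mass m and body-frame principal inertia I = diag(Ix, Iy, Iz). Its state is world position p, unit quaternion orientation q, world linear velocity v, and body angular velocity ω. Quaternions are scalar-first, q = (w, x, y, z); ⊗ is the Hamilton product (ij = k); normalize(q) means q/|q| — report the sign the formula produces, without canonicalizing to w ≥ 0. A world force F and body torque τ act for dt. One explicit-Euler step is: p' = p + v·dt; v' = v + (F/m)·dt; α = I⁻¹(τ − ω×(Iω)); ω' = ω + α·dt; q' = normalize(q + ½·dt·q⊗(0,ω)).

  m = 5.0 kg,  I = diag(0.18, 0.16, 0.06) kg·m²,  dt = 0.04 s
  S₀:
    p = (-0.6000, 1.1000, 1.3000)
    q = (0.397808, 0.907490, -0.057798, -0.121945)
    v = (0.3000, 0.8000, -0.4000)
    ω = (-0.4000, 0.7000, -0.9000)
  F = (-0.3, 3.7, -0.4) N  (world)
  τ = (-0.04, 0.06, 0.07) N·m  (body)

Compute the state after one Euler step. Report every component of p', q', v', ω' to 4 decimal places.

a = F/m = (-0.0600, 0.7400, -0.0800)
p + v·dt = (-0.5880, 1.1320, 1.2840)
v + (F/m)dt = (0.2976, 0.8296, -0.4032)
(τ − ω×Iω)/I = (-0.5722, 0.1050, 1.0733)
new body rate ω' = (-0.4229, 0.7042, -0.8571)
2q̇ = q⊗(0,ω) = (0.2937041, -0.0217435, 1.1439846, 0.2540966)
q + ½dt·q⊗(0,ω), renormalized = (0.4036, 0.9068, -0.0349, -0.1168)

p' = (-0.5880, 1.1320, 1.2840)
q' = (0.4036, 0.9068, -0.0349, -0.1168)
v' = (0.2976, 0.8296, -0.4032)
ω' = (-0.4229, 0.7042, -0.8571)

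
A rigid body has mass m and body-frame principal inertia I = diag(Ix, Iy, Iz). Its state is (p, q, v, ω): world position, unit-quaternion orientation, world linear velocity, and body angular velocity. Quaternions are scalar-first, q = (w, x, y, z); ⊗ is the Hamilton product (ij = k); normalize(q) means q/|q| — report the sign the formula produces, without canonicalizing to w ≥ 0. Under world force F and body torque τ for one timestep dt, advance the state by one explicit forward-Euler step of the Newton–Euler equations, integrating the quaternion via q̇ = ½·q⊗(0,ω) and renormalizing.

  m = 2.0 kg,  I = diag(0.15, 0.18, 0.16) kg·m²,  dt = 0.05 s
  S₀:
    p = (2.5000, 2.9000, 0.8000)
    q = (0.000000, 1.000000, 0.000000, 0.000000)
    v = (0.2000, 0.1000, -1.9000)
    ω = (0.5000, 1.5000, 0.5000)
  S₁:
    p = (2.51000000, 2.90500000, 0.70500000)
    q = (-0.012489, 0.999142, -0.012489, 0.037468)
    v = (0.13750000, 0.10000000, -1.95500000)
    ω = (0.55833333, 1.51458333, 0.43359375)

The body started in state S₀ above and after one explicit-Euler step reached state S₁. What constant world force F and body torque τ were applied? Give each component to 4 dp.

Δω = ω₁−ω₀ = (0.05833333, 0.01458333, -0.06640625)
gyro term ω₀×Iω₀ = (-0.0150, -0.0025, 0.0225)
τ = I·(Δω/dt) + ω₀×(Iω₀) = (0.1600, 0.0500, -0.1900)
v₁ − v₀ = (-0.06250000, 0.00000000, -0.05500000)
F = m·Δv/dt = (-2.5000, 0.0000, -2.2000)

F = (-2.5000, 0.0000, -2.2000)
τ = (0.1600, 0.0500, -0.1900)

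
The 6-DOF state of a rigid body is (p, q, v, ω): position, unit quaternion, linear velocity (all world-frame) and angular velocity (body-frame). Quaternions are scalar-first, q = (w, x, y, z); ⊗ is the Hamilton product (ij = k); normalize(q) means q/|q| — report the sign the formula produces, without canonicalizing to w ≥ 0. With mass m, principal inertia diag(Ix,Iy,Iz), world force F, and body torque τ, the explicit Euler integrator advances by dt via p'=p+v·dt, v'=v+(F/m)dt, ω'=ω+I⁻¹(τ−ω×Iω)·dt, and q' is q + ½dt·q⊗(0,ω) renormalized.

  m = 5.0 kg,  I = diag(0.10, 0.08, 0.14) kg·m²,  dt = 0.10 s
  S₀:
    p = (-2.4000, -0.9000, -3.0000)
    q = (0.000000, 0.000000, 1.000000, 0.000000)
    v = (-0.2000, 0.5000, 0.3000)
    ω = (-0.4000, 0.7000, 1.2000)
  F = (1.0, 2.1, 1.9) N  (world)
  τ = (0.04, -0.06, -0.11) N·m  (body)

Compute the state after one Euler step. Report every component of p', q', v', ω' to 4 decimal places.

precession coupling ω×(Iω) = (0.0504, 0.0192, 0.0056)
(τ − ω×Iω)/I = (-0.1040, -0.9900, -0.8257)
new body rate ω' = (-0.4104, 0.6010, 1.1174)
q⊗(0,ω) = (-0.7000000, 1.2000000, 0.0000000, 0.4000000)
q' = normalize(q + ½dt·q⊗(0,ω)) = (-0.0349, 0.0598, 0.9974, 0.0199)
a = F/m = (0.2000, 0.4200, 0.3800)
p + v·dt = (-2.4200, -0.8500, -2.9700)
v + (F/m)dt = (-0.1800, 0.5420, 0.3380)

p' = (-2.4200, -0.8500, -2.9700)
q' = (-0.0349, 0.0598, 0.9974, 0.0199)
v' = (-0.1800, 0.5420, 0.3380)
ω' = (-0.4104, 0.6010, 1.1174)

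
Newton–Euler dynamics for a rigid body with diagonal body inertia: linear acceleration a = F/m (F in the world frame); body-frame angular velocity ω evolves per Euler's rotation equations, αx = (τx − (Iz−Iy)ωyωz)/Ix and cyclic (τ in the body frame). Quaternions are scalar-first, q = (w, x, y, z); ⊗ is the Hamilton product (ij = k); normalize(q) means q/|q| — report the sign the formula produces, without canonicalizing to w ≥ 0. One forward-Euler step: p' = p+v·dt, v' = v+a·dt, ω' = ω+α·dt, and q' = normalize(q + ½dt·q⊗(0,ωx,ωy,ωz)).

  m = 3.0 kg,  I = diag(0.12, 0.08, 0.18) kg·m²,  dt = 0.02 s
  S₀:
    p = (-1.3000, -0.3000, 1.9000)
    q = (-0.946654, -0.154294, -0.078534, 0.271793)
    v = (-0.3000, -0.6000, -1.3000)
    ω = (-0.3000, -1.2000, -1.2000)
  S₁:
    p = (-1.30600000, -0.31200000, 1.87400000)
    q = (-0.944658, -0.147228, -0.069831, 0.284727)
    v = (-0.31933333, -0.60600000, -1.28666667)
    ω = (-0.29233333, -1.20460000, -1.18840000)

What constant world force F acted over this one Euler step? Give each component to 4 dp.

F = (-2.9000, -0.9000, 2.0000)

v₁ − v₀ = (-0.01933333, -0.00600000, 0.01333333)
F = m·Δv/dt = (-2.9000, -0.9000, 2.0000)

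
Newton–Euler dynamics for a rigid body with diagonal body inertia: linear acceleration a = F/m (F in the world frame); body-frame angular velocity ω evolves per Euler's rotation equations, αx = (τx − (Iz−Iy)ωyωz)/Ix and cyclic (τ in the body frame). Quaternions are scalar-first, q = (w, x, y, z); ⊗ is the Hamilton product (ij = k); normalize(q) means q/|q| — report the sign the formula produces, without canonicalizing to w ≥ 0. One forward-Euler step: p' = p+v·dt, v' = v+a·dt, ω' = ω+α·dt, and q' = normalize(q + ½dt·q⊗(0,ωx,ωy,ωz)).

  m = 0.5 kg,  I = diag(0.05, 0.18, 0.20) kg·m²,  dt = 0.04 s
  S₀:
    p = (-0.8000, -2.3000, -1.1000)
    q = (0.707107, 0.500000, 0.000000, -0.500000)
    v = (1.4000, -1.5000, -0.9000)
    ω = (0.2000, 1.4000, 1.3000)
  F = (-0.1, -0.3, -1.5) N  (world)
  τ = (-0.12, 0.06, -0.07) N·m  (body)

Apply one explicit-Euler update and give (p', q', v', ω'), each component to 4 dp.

α = I⁻¹(τ − ω×Iω) = (-3.1280, 0.5500, -0.5320)
ω' = ω + α·dt = (0.0749, 1.4220, 1.2787)
Hamilton product q⊗(0,ω) = (0.5500000, 0.8414214, 0.2399498, 1.6192391)
q + ½dt·q⊗(0,ω), renormalized = (0.7176, 0.5164, 0.0048, -0.4673)
p + v·dt = (-0.7440, -2.3600, -1.1360)
v' = v + a·dt = (1.3920, -1.5240, -1.0200)

p' = (-0.7440, -2.3600, -1.1360)
q' = (0.7176, 0.5164, 0.0048, -0.4673)
v' = (1.3920, -1.5240, -1.0200)
ω' = (0.0749, 1.4220, 1.2787)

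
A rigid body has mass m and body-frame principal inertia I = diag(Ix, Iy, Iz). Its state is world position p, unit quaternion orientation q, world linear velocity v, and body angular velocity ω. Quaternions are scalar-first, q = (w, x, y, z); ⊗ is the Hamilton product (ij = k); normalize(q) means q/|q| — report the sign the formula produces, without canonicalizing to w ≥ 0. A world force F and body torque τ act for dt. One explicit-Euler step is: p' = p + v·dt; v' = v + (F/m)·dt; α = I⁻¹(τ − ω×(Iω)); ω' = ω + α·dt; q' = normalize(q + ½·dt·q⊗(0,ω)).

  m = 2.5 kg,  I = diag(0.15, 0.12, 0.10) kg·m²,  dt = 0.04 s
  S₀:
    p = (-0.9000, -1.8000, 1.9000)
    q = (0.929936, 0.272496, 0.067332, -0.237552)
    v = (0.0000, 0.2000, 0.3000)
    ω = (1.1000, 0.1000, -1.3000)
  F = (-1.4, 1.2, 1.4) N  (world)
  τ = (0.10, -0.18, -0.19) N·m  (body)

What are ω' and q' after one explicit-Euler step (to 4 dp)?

precession coupling ω×(Iω) = (0.0026, -0.0715, -0.0033)
angular accel α = (0.6493, -0.9042, -1.8670)
new body rate ω' = (1.1260, 0.0638, -1.3747)
Hamilton product q⊗(0,ω) = (-0.6152964, 0.9591532, 0.1859312, -1.2557324)
updated quaternion q' = (0.9171, 0.2915, 0.0710, -0.2625)

ω' = (1.1260, 0.0638, -1.3747)
q' = (0.9171, 0.2915, 0.0710, -0.2625)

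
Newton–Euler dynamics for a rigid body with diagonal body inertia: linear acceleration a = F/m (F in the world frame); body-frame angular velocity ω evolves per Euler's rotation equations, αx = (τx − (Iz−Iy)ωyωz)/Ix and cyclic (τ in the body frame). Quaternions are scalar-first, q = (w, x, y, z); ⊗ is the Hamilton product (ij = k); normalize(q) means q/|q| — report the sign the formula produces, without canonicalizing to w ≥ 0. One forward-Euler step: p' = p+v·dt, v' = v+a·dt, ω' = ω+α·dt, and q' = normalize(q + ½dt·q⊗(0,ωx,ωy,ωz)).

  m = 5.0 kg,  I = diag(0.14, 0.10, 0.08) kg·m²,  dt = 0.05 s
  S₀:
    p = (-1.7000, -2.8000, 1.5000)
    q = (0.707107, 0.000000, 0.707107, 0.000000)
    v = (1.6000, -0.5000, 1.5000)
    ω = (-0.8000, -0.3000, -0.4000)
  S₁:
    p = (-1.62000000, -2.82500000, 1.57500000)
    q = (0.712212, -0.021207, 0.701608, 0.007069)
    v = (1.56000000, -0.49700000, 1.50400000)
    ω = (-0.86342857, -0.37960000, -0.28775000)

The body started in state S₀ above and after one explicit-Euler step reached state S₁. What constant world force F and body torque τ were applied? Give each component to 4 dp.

Δv = v₁−v₀ = (-0.04000000, 0.00300000, 0.00400000)
m·(v₁−v₀)/dt = (-4.0000, 0.3000, 0.4000)
ω₁ − ω₀ = (-0.06342857, -0.07960000, 0.11225000)
precession coupling = (-0.0024, 0.0192, -0.0096)
τ = I·(Δω/dt) + ω₀×(Iω₀) = (-0.1800, -0.1400, 0.1700)

F = (-4.0000, 0.3000, 0.4000)
τ = (-0.1800, -0.1400, 0.1700)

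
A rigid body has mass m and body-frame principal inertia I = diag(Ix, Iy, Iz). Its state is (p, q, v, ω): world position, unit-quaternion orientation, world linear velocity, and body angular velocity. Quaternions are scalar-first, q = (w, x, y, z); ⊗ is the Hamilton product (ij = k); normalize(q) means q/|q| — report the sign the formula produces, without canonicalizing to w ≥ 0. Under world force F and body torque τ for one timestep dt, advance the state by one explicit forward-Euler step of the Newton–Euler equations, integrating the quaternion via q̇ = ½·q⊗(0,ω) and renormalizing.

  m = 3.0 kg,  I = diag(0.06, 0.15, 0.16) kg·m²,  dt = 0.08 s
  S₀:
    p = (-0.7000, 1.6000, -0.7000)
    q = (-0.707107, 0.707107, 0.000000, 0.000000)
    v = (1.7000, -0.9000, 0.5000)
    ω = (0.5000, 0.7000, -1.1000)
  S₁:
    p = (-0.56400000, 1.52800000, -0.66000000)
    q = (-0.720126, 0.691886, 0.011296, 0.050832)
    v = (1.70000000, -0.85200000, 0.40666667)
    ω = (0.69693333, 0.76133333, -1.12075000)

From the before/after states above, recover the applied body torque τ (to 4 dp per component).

τ = (0.1400, 0.1700, -0.0100)

rate change Δω = (0.19693333, 0.06133333, -0.02075000)
precession coupling = (-0.0077, 0.0550, 0.0315)
τ = I·(Δω/dt) + ω₀×(Iω₀) = (0.1400, 0.1700, -0.0100)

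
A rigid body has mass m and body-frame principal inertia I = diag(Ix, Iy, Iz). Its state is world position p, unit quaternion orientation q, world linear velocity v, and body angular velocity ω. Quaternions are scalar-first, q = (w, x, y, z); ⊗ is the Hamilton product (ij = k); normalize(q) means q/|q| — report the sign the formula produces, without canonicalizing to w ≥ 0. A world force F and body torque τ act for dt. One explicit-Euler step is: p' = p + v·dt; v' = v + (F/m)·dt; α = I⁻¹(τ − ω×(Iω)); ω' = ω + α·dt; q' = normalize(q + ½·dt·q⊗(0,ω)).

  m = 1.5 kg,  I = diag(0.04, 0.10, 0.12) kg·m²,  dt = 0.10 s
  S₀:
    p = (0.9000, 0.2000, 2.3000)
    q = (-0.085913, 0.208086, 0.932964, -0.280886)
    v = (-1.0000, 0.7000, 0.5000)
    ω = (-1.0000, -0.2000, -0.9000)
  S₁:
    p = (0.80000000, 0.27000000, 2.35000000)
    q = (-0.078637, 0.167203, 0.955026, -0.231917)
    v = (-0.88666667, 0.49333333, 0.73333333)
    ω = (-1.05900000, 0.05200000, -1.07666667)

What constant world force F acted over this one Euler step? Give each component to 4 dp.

Δv = v₁−v₀ = (0.11333333, -0.20666667, 0.23333333)
m·(v₁−v₀)/dt = (1.7000, -3.1000, 3.5000)

F = (1.7000, -3.1000, 3.5000)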